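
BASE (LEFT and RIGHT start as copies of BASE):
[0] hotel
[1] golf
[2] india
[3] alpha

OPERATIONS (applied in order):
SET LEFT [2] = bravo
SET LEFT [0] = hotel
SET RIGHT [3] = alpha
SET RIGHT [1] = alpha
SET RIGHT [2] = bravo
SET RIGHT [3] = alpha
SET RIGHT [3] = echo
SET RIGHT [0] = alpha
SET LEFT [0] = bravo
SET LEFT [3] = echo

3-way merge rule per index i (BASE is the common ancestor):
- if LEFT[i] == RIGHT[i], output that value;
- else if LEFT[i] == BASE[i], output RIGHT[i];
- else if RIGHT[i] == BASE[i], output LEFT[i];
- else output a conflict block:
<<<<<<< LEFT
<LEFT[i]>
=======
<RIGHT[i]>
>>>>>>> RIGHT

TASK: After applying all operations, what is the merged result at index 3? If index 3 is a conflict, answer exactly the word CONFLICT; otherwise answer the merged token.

Answer: echo

Derivation:
Final LEFT:  [bravo, golf, bravo, echo]
Final RIGHT: [alpha, alpha, bravo, echo]
i=0: BASE=hotel L=bravo R=alpha all differ -> CONFLICT
i=1: L=golf=BASE, R=alpha -> take RIGHT -> alpha
i=2: L=bravo R=bravo -> agree -> bravo
i=3: L=echo R=echo -> agree -> echo
Index 3 -> echo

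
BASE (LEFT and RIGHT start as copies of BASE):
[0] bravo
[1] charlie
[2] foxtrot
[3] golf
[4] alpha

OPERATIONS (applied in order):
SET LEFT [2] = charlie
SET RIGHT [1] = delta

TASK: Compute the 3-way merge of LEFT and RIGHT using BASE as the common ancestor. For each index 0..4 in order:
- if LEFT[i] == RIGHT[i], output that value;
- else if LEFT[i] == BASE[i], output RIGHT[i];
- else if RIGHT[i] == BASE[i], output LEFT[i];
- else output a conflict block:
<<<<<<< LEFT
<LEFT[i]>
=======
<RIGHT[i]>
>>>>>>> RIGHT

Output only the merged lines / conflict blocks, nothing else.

Final LEFT:  [bravo, charlie, charlie, golf, alpha]
Final RIGHT: [bravo, delta, foxtrot, golf, alpha]
i=0: L=bravo R=bravo -> agree -> bravo
i=1: L=charlie=BASE, R=delta -> take RIGHT -> delta
i=2: L=charlie, R=foxtrot=BASE -> take LEFT -> charlie
i=3: L=golf R=golf -> agree -> golf
i=4: L=alpha R=alpha -> agree -> alpha

Answer: bravo
delta
charlie
golf
alpha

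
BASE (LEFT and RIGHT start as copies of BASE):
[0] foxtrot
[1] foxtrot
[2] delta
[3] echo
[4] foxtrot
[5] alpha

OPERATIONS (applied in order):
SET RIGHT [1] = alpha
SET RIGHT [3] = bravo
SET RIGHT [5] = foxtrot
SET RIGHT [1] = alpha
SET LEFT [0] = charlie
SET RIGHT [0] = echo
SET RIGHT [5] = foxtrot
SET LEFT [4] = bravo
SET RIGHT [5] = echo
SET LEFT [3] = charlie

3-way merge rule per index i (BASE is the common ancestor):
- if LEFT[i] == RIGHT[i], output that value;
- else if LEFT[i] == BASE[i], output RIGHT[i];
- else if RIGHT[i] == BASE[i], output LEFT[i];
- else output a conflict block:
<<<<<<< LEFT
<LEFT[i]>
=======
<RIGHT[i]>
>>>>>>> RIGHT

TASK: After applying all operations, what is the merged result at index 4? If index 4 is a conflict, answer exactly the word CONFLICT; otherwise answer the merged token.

Final LEFT:  [charlie, foxtrot, delta, charlie, bravo, alpha]
Final RIGHT: [echo, alpha, delta, bravo, foxtrot, echo]
i=0: BASE=foxtrot L=charlie R=echo all differ -> CONFLICT
i=1: L=foxtrot=BASE, R=alpha -> take RIGHT -> alpha
i=2: L=delta R=delta -> agree -> delta
i=3: BASE=echo L=charlie R=bravo all differ -> CONFLICT
i=4: L=bravo, R=foxtrot=BASE -> take LEFT -> bravo
i=5: L=alpha=BASE, R=echo -> take RIGHT -> echo
Index 4 -> bravo

Answer: bravo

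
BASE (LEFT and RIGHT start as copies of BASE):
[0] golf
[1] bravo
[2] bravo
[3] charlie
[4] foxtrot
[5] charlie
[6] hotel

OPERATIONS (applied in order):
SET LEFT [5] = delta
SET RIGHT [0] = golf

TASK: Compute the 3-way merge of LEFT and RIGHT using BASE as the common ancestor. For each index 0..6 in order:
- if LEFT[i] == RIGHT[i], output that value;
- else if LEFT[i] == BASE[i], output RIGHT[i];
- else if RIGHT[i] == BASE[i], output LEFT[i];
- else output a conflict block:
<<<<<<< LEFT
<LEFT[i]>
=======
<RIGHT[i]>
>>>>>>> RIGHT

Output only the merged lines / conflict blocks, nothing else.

Answer: golf
bravo
bravo
charlie
foxtrot
delta
hotel

Derivation:
Final LEFT:  [golf, bravo, bravo, charlie, foxtrot, delta, hotel]
Final RIGHT: [golf, bravo, bravo, charlie, foxtrot, charlie, hotel]
i=0: L=golf R=golf -> agree -> golf
i=1: L=bravo R=bravo -> agree -> bravo
i=2: L=bravo R=bravo -> agree -> bravo
i=3: L=charlie R=charlie -> agree -> charlie
i=4: L=foxtrot R=foxtrot -> agree -> foxtrot
i=5: L=delta, R=charlie=BASE -> take LEFT -> delta
i=6: L=hotel R=hotel -> agree -> hotel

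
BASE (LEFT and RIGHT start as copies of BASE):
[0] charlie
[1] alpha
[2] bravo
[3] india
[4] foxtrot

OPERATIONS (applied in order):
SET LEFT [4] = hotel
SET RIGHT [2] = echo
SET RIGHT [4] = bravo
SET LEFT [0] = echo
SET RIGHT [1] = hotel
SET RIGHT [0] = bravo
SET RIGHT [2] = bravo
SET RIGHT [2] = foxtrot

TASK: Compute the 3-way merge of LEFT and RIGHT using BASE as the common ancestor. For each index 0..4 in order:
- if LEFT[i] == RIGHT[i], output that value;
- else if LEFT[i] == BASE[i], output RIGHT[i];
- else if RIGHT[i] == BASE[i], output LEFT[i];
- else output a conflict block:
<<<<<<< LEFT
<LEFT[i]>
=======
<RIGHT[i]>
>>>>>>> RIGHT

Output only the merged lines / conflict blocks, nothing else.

Final LEFT:  [echo, alpha, bravo, india, hotel]
Final RIGHT: [bravo, hotel, foxtrot, india, bravo]
i=0: BASE=charlie L=echo R=bravo all differ -> CONFLICT
i=1: L=alpha=BASE, R=hotel -> take RIGHT -> hotel
i=2: L=bravo=BASE, R=foxtrot -> take RIGHT -> foxtrot
i=3: L=india R=india -> agree -> india
i=4: BASE=foxtrot L=hotel R=bravo all differ -> CONFLICT

Answer: <<<<<<< LEFT
echo
=======
bravo
>>>>>>> RIGHT
hotel
foxtrot
india
<<<<<<< LEFT
hotel
=======
bravo
>>>>>>> RIGHT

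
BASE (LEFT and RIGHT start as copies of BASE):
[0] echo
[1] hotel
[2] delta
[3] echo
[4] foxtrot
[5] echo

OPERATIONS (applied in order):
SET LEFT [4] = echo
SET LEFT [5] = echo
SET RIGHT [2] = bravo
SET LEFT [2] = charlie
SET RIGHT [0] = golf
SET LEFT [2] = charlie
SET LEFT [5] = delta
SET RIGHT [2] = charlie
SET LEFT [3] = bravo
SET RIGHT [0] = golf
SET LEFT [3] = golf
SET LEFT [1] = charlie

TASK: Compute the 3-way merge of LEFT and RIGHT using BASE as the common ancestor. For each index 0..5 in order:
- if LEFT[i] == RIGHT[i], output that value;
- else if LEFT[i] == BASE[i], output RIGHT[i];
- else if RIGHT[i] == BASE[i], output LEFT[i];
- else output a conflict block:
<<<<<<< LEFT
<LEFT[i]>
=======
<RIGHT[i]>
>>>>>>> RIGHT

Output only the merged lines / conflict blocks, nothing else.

Final LEFT:  [echo, charlie, charlie, golf, echo, delta]
Final RIGHT: [golf, hotel, charlie, echo, foxtrot, echo]
i=0: L=echo=BASE, R=golf -> take RIGHT -> golf
i=1: L=charlie, R=hotel=BASE -> take LEFT -> charlie
i=2: L=charlie R=charlie -> agree -> charlie
i=3: L=golf, R=echo=BASE -> take LEFT -> golf
i=4: L=echo, R=foxtrot=BASE -> take LEFT -> echo
i=5: L=delta, R=echo=BASE -> take LEFT -> delta

Answer: golf
charlie
charlie
golf
echo
delta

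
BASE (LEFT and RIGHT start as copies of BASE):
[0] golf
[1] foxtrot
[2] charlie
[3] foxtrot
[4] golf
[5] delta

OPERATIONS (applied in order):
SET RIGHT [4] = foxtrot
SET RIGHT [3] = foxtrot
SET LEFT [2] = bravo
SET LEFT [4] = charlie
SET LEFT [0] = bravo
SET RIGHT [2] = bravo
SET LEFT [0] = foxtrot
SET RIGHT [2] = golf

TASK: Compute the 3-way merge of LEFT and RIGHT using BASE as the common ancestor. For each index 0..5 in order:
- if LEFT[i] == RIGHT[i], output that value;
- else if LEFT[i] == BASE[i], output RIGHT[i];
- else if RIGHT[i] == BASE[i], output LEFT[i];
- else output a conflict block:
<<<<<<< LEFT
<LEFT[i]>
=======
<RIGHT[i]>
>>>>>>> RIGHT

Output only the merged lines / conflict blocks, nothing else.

Final LEFT:  [foxtrot, foxtrot, bravo, foxtrot, charlie, delta]
Final RIGHT: [golf, foxtrot, golf, foxtrot, foxtrot, delta]
i=0: L=foxtrot, R=golf=BASE -> take LEFT -> foxtrot
i=1: L=foxtrot R=foxtrot -> agree -> foxtrot
i=2: BASE=charlie L=bravo R=golf all differ -> CONFLICT
i=3: L=foxtrot R=foxtrot -> agree -> foxtrot
i=4: BASE=golf L=charlie R=foxtrot all differ -> CONFLICT
i=5: L=delta R=delta -> agree -> delta

Answer: foxtrot
foxtrot
<<<<<<< LEFT
bravo
=======
golf
>>>>>>> RIGHT
foxtrot
<<<<<<< LEFT
charlie
=======
foxtrot
>>>>>>> RIGHT
delta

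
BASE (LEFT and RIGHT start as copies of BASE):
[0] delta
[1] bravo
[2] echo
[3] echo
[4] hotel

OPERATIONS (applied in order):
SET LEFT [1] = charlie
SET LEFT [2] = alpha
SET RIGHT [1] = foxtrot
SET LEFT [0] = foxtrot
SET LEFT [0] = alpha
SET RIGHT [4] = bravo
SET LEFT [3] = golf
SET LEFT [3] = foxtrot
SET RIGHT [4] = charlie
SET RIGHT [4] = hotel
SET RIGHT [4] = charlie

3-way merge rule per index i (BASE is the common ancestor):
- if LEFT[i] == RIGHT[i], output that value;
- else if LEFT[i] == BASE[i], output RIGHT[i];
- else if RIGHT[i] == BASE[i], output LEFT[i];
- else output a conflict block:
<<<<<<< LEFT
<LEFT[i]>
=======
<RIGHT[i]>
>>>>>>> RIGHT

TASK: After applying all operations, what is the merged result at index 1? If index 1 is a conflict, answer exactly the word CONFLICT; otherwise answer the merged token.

Answer: CONFLICT

Derivation:
Final LEFT:  [alpha, charlie, alpha, foxtrot, hotel]
Final RIGHT: [delta, foxtrot, echo, echo, charlie]
i=0: L=alpha, R=delta=BASE -> take LEFT -> alpha
i=1: BASE=bravo L=charlie R=foxtrot all differ -> CONFLICT
i=2: L=alpha, R=echo=BASE -> take LEFT -> alpha
i=3: L=foxtrot, R=echo=BASE -> take LEFT -> foxtrot
i=4: L=hotel=BASE, R=charlie -> take RIGHT -> charlie
Index 1 -> CONFLICT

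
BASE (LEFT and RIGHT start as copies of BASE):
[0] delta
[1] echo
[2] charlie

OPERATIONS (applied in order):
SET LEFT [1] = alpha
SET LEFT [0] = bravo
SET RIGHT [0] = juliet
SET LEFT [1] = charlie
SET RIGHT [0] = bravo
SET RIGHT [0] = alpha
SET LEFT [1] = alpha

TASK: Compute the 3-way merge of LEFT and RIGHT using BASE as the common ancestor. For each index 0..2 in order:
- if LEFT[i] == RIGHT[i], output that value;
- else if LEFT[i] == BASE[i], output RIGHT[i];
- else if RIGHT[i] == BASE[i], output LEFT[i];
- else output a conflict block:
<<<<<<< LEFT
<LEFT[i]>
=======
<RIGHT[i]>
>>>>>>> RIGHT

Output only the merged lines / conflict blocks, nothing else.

Final LEFT:  [bravo, alpha, charlie]
Final RIGHT: [alpha, echo, charlie]
i=0: BASE=delta L=bravo R=alpha all differ -> CONFLICT
i=1: L=alpha, R=echo=BASE -> take LEFT -> alpha
i=2: L=charlie R=charlie -> agree -> charlie

Answer: <<<<<<< LEFT
bravo
=======
alpha
>>>>>>> RIGHT
alpha
charlie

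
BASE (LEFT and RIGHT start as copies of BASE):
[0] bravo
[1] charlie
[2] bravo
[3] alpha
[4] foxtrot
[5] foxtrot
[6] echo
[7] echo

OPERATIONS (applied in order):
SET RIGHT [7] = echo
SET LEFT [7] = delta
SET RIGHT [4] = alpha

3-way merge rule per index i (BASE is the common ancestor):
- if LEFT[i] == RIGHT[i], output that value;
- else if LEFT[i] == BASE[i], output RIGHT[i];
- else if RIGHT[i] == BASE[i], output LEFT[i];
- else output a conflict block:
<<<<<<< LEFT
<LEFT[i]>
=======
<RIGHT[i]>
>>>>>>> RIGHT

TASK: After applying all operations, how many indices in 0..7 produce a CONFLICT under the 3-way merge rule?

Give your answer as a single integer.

Final LEFT:  [bravo, charlie, bravo, alpha, foxtrot, foxtrot, echo, delta]
Final RIGHT: [bravo, charlie, bravo, alpha, alpha, foxtrot, echo, echo]
i=0: L=bravo R=bravo -> agree -> bravo
i=1: L=charlie R=charlie -> agree -> charlie
i=2: L=bravo R=bravo -> agree -> bravo
i=3: L=alpha R=alpha -> agree -> alpha
i=4: L=foxtrot=BASE, R=alpha -> take RIGHT -> alpha
i=5: L=foxtrot R=foxtrot -> agree -> foxtrot
i=6: L=echo R=echo -> agree -> echo
i=7: L=delta, R=echo=BASE -> take LEFT -> delta
Conflict count: 0

Answer: 0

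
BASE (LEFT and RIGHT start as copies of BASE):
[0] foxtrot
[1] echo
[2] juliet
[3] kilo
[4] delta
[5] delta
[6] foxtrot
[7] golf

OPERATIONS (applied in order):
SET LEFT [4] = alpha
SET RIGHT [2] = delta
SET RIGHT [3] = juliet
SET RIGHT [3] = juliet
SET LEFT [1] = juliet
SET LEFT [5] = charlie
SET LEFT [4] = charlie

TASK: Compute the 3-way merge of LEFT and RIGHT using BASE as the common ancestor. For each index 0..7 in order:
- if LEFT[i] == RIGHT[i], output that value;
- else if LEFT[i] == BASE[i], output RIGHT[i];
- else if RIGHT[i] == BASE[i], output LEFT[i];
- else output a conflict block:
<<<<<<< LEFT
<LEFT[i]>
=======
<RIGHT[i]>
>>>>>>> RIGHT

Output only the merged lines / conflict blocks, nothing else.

Answer: foxtrot
juliet
delta
juliet
charlie
charlie
foxtrot
golf

Derivation:
Final LEFT:  [foxtrot, juliet, juliet, kilo, charlie, charlie, foxtrot, golf]
Final RIGHT: [foxtrot, echo, delta, juliet, delta, delta, foxtrot, golf]
i=0: L=foxtrot R=foxtrot -> agree -> foxtrot
i=1: L=juliet, R=echo=BASE -> take LEFT -> juliet
i=2: L=juliet=BASE, R=delta -> take RIGHT -> delta
i=3: L=kilo=BASE, R=juliet -> take RIGHT -> juliet
i=4: L=charlie, R=delta=BASE -> take LEFT -> charlie
i=5: L=charlie, R=delta=BASE -> take LEFT -> charlie
i=6: L=foxtrot R=foxtrot -> agree -> foxtrot
i=7: L=golf R=golf -> agree -> golf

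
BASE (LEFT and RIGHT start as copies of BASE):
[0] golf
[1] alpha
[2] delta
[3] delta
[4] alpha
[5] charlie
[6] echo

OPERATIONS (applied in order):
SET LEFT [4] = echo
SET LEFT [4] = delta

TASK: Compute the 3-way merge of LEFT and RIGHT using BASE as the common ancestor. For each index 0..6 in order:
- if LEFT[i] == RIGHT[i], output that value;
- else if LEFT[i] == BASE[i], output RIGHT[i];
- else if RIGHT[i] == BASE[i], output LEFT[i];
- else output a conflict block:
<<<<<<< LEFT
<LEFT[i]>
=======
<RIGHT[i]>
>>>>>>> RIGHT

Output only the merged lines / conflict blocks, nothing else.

Final LEFT:  [golf, alpha, delta, delta, delta, charlie, echo]
Final RIGHT: [golf, alpha, delta, delta, alpha, charlie, echo]
i=0: L=golf R=golf -> agree -> golf
i=1: L=alpha R=alpha -> agree -> alpha
i=2: L=delta R=delta -> agree -> delta
i=3: L=delta R=delta -> agree -> delta
i=4: L=delta, R=alpha=BASE -> take LEFT -> delta
i=5: L=charlie R=charlie -> agree -> charlie
i=6: L=echo R=echo -> agree -> echo

Answer: golf
alpha
delta
delta
delta
charlie
echo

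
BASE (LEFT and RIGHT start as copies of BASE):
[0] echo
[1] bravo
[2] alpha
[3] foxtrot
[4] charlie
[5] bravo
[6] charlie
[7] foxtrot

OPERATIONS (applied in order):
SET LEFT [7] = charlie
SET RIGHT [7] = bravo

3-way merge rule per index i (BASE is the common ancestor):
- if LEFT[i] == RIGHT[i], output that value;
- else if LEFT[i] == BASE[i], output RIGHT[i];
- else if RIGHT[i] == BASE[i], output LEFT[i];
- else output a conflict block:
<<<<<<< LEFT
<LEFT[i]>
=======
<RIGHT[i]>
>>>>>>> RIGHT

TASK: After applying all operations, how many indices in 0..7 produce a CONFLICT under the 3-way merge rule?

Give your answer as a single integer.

Final LEFT:  [echo, bravo, alpha, foxtrot, charlie, bravo, charlie, charlie]
Final RIGHT: [echo, bravo, alpha, foxtrot, charlie, bravo, charlie, bravo]
i=0: L=echo R=echo -> agree -> echo
i=1: L=bravo R=bravo -> agree -> bravo
i=2: L=alpha R=alpha -> agree -> alpha
i=3: L=foxtrot R=foxtrot -> agree -> foxtrot
i=4: L=charlie R=charlie -> agree -> charlie
i=5: L=bravo R=bravo -> agree -> bravo
i=6: L=charlie R=charlie -> agree -> charlie
i=7: BASE=foxtrot L=charlie R=bravo all differ -> CONFLICT
Conflict count: 1

Answer: 1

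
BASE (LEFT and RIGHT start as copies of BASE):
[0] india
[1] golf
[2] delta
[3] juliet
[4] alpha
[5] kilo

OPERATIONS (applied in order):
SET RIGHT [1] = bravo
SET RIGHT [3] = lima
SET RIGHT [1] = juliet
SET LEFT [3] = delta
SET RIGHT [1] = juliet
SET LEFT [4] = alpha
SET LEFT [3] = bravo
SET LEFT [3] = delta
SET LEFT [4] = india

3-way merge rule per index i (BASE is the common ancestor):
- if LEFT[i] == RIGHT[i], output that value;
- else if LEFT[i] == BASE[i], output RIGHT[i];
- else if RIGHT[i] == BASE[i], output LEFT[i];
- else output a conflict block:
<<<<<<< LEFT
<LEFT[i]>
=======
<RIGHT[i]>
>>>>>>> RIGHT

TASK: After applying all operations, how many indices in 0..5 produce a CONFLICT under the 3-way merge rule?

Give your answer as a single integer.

Answer: 1

Derivation:
Final LEFT:  [india, golf, delta, delta, india, kilo]
Final RIGHT: [india, juliet, delta, lima, alpha, kilo]
i=0: L=india R=india -> agree -> india
i=1: L=golf=BASE, R=juliet -> take RIGHT -> juliet
i=2: L=delta R=delta -> agree -> delta
i=3: BASE=juliet L=delta R=lima all differ -> CONFLICT
i=4: L=india, R=alpha=BASE -> take LEFT -> india
i=5: L=kilo R=kilo -> agree -> kilo
Conflict count: 1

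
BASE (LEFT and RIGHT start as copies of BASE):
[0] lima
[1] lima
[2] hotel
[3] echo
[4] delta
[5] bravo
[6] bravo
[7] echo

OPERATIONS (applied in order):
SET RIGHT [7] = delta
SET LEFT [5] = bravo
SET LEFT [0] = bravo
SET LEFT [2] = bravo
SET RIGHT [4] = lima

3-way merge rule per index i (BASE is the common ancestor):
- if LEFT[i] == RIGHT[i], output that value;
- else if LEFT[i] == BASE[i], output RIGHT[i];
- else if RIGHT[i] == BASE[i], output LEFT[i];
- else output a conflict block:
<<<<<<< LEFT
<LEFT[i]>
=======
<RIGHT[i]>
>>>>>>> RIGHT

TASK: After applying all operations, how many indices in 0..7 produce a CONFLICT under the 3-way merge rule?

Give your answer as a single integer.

Final LEFT:  [bravo, lima, bravo, echo, delta, bravo, bravo, echo]
Final RIGHT: [lima, lima, hotel, echo, lima, bravo, bravo, delta]
i=0: L=bravo, R=lima=BASE -> take LEFT -> bravo
i=1: L=lima R=lima -> agree -> lima
i=2: L=bravo, R=hotel=BASE -> take LEFT -> bravo
i=3: L=echo R=echo -> agree -> echo
i=4: L=delta=BASE, R=lima -> take RIGHT -> lima
i=5: L=bravo R=bravo -> agree -> bravo
i=6: L=bravo R=bravo -> agree -> bravo
i=7: L=echo=BASE, R=delta -> take RIGHT -> delta
Conflict count: 0

Answer: 0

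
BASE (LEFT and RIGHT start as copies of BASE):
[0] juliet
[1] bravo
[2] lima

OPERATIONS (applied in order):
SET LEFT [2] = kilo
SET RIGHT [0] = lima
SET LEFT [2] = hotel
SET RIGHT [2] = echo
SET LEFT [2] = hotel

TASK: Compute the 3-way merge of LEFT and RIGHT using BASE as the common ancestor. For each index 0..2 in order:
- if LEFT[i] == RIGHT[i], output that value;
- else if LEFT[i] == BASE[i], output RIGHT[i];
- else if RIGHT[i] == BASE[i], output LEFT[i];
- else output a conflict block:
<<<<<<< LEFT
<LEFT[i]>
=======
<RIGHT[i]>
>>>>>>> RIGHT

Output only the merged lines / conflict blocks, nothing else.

Answer: lima
bravo
<<<<<<< LEFT
hotel
=======
echo
>>>>>>> RIGHT

Derivation:
Final LEFT:  [juliet, bravo, hotel]
Final RIGHT: [lima, bravo, echo]
i=0: L=juliet=BASE, R=lima -> take RIGHT -> lima
i=1: L=bravo R=bravo -> agree -> bravo
i=2: BASE=lima L=hotel R=echo all differ -> CONFLICT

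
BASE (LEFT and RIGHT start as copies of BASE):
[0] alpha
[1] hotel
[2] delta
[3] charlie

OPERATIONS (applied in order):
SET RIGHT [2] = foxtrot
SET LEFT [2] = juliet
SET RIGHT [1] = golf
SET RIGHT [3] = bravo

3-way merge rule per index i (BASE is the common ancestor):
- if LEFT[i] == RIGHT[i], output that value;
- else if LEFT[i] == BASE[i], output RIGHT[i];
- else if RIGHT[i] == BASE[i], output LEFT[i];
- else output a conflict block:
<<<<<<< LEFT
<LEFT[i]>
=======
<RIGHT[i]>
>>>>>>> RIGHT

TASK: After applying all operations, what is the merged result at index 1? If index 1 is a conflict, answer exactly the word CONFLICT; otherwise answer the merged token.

Answer: golf

Derivation:
Final LEFT:  [alpha, hotel, juliet, charlie]
Final RIGHT: [alpha, golf, foxtrot, bravo]
i=0: L=alpha R=alpha -> agree -> alpha
i=1: L=hotel=BASE, R=golf -> take RIGHT -> golf
i=2: BASE=delta L=juliet R=foxtrot all differ -> CONFLICT
i=3: L=charlie=BASE, R=bravo -> take RIGHT -> bravo
Index 1 -> golf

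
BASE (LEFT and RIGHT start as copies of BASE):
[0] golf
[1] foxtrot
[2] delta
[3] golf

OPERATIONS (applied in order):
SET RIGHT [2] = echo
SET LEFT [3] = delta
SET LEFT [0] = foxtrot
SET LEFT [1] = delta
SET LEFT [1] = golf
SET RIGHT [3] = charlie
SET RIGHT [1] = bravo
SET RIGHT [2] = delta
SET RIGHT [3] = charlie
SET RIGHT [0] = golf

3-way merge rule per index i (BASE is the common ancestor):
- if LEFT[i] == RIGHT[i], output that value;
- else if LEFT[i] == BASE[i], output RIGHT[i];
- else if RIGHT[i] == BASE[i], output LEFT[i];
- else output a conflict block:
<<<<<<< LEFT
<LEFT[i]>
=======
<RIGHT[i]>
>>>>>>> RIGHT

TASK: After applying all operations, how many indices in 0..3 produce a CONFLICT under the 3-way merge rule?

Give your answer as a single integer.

Answer: 2

Derivation:
Final LEFT:  [foxtrot, golf, delta, delta]
Final RIGHT: [golf, bravo, delta, charlie]
i=0: L=foxtrot, R=golf=BASE -> take LEFT -> foxtrot
i=1: BASE=foxtrot L=golf R=bravo all differ -> CONFLICT
i=2: L=delta R=delta -> agree -> delta
i=3: BASE=golf L=delta R=charlie all differ -> CONFLICT
Conflict count: 2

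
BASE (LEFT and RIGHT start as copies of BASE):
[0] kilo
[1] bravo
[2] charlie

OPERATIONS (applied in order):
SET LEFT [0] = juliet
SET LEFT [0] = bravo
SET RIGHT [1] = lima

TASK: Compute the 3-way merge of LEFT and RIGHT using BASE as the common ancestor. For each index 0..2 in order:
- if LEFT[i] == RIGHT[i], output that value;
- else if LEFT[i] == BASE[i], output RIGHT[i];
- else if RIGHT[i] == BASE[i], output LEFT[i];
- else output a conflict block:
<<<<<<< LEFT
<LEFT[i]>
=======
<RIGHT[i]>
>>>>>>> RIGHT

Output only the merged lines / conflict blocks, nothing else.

Answer: bravo
lima
charlie

Derivation:
Final LEFT:  [bravo, bravo, charlie]
Final RIGHT: [kilo, lima, charlie]
i=0: L=bravo, R=kilo=BASE -> take LEFT -> bravo
i=1: L=bravo=BASE, R=lima -> take RIGHT -> lima
i=2: L=charlie R=charlie -> agree -> charlie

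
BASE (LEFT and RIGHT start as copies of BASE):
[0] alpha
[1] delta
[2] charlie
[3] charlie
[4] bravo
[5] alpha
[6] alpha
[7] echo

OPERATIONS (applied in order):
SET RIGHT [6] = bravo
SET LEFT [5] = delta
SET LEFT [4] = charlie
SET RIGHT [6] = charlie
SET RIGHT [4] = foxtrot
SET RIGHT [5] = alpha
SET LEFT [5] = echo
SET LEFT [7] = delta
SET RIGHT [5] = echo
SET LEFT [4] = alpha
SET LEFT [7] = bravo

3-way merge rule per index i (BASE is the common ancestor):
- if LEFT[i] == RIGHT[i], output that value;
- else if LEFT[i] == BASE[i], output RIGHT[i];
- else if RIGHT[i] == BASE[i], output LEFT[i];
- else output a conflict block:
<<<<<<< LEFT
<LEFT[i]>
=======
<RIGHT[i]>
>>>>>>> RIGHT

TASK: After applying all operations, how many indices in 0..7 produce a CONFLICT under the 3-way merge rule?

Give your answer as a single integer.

Final LEFT:  [alpha, delta, charlie, charlie, alpha, echo, alpha, bravo]
Final RIGHT: [alpha, delta, charlie, charlie, foxtrot, echo, charlie, echo]
i=0: L=alpha R=alpha -> agree -> alpha
i=1: L=delta R=delta -> agree -> delta
i=2: L=charlie R=charlie -> agree -> charlie
i=3: L=charlie R=charlie -> agree -> charlie
i=4: BASE=bravo L=alpha R=foxtrot all differ -> CONFLICT
i=5: L=echo R=echo -> agree -> echo
i=6: L=alpha=BASE, R=charlie -> take RIGHT -> charlie
i=7: L=bravo, R=echo=BASE -> take LEFT -> bravo
Conflict count: 1

Answer: 1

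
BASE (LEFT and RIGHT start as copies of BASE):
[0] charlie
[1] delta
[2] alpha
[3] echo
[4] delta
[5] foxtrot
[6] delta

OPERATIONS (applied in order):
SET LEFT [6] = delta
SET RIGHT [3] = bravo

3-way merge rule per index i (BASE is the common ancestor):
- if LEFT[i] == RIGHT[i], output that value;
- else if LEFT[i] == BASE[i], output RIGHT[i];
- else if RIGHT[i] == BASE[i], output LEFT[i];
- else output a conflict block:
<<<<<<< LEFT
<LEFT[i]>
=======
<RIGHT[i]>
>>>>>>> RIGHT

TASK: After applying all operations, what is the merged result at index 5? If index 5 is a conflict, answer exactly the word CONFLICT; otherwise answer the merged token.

Answer: foxtrot

Derivation:
Final LEFT:  [charlie, delta, alpha, echo, delta, foxtrot, delta]
Final RIGHT: [charlie, delta, alpha, bravo, delta, foxtrot, delta]
i=0: L=charlie R=charlie -> agree -> charlie
i=1: L=delta R=delta -> agree -> delta
i=2: L=alpha R=alpha -> agree -> alpha
i=3: L=echo=BASE, R=bravo -> take RIGHT -> bravo
i=4: L=delta R=delta -> agree -> delta
i=5: L=foxtrot R=foxtrot -> agree -> foxtrot
i=6: L=delta R=delta -> agree -> delta
Index 5 -> foxtrot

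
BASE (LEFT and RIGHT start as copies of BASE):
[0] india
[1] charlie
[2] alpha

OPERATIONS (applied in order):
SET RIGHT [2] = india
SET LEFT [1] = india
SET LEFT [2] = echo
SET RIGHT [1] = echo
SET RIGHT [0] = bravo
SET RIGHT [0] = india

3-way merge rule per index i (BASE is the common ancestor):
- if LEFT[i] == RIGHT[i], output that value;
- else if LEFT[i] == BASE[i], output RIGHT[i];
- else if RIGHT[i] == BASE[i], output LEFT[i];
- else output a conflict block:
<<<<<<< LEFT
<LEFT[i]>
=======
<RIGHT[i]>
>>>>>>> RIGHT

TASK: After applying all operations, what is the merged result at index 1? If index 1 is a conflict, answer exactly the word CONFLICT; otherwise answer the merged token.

Final LEFT:  [india, india, echo]
Final RIGHT: [india, echo, india]
i=0: L=india R=india -> agree -> india
i=1: BASE=charlie L=india R=echo all differ -> CONFLICT
i=2: BASE=alpha L=echo R=india all differ -> CONFLICT
Index 1 -> CONFLICT

Answer: CONFLICT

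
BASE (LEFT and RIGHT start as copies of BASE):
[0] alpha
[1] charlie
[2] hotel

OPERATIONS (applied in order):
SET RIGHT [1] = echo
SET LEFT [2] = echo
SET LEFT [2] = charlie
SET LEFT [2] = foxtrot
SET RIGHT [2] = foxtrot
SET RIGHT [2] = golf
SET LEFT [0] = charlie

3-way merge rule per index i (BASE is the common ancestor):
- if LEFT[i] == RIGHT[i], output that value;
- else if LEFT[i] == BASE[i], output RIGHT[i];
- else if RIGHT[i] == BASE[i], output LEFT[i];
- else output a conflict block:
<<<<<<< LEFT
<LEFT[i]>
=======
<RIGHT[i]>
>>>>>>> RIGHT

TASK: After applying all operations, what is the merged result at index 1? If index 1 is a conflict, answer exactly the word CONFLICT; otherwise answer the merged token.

Answer: echo

Derivation:
Final LEFT:  [charlie, charlie, foxtrot]
Final RIGHT: [alpha, echo, golf]
i=0: L=charlie, R=alpha=BASE -> take LEFT -> charlie
i=1: L=charlie=BASE, R=echo -> take RIGHT -> echo
i=2: BASE=hotel L=foxtrot R=golf all differ -> CONFLICT
Index 1 -> echo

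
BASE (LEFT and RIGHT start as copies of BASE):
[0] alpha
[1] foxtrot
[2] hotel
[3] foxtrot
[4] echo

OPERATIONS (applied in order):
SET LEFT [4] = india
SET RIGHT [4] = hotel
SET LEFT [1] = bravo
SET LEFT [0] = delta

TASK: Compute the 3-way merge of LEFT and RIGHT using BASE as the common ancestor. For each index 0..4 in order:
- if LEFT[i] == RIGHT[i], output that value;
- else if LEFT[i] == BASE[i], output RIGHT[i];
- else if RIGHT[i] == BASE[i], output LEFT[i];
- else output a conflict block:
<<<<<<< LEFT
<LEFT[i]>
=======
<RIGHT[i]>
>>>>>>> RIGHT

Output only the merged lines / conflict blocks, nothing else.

Answer: delta
bravo
hotel
foxtrot
<<<<<<< LEFT
india
=======
hotel
>>>>>>> RIGHT

Derivation:
Final LEFT:  [delta, bravo, hotel, foxtrot, india]
Final RIGHT: [alpha, foxtrot, hotel, foxtrot, hotel]
i=0: L=delta, R=alpha=BASE -> take LEFT -> delta
i=1: L=bravo, R=foxtrot=BASE -> take LEFT -> bravo
i=2: L=hotel R=hotel -> agree -> hotel
i=3: L=foxtrot R=foxtrot -> agree -> foxtrot
i=4: BASE=echo L=india R=hotel all differ -> CONFLICT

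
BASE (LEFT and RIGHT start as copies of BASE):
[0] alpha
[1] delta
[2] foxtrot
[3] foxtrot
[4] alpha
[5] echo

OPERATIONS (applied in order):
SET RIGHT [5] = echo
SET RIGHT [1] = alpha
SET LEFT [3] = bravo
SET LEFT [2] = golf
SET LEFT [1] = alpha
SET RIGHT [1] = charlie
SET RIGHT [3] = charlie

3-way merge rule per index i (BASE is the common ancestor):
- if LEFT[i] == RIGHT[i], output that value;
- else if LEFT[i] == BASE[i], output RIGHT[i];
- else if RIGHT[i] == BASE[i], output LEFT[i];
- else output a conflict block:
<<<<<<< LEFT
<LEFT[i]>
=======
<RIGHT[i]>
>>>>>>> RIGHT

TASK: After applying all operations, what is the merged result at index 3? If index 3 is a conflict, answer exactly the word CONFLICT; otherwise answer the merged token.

Final LEFT:  [alpha, alpha, golf, bravo, alpha, echo]
Final RIGHT: [alpha, charlie, foxtrot, charlie, alpha, echo]
i=0: L=alpha R=alpha -> agree -> alpha
i=1: BASE=delta L=alpha R=charlie all differ -> CONFLICT
i=2: L=golf, R=foxtrot=BASE -> take LEFT -> golf
i=3: BASE=foxtrot L=bravo R=charlie all differ -> CONFLICT
i=4: L=alpha R=alpha -> agree -> alpha
i=5: L=echo R=echo -> agree -> echo
Index 3 -> CONFLICT

Answer: CONFLICT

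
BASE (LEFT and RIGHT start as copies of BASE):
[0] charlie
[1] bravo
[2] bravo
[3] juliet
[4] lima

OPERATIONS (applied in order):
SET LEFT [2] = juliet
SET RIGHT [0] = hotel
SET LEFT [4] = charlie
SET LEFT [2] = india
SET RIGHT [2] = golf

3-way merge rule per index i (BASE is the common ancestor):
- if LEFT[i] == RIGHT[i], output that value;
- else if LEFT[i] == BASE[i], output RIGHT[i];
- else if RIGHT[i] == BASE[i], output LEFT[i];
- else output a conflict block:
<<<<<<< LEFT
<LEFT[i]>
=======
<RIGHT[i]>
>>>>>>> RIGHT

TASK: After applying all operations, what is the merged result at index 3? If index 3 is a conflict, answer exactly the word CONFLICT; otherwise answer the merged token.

Answer: juliet

Derivation:
Final LEFT:  [charlie, bravo, india, juliet, charlie]
Final RIGHT: [hotel, bravo, golf, juliet, lima]
i=0: L=charlie=BASE, R=hotel -> take RIGHT -> hotel
i=1: L=bravo R=bravo -> agree -> bravo
i=2: BASE=bravo L=india R=golf all differ -> CONFLICT
i=3: L=juliet R=juliet -> agree -> juliet
i=4: L=charlie, R=lima=BASE -> take LEFT -> charlie
Index 3 -> juliet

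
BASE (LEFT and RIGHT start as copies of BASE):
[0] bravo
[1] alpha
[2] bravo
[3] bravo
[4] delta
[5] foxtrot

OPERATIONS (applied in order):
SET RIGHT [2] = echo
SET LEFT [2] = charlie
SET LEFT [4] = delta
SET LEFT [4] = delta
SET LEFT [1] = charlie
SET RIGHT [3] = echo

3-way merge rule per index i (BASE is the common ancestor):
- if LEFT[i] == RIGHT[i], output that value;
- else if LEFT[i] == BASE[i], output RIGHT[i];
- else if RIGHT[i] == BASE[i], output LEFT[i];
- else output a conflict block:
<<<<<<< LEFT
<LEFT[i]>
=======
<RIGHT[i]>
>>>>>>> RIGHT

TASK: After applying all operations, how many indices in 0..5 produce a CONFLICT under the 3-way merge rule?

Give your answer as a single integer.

Final LEFT:  [bravo, charlie, charlie, bravo, delta, foxtrot]
Final RIGHT: [bravo, alpha, echo, echo, delta, foxtrot]
i=0: L=bravo R=bravo -> agree -> bravo
i=1: L=charlie, R=alpha=BASE -> take LEFT -> charlie
i=2: BASE=bravo L=charlie R=echo all differ -> CONFLICT
i=3: L=bravo=BASE, R=echo -> take RIGHT -> echo
i=4: L=delta R=delta -> agree -> delta
i=5: L=foxtrot R=foxtrot -> agree -> foxtrot
Conflict count: 1

Answer: 1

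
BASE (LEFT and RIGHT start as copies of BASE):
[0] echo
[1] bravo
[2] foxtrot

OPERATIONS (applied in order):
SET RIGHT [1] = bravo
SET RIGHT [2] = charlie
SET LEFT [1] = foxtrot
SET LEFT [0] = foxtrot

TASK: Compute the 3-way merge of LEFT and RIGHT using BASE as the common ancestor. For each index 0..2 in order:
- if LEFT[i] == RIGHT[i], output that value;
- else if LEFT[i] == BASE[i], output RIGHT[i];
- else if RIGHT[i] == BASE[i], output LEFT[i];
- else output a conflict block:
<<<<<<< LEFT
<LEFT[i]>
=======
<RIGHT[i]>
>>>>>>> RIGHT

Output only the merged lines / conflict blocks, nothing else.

Final LEFT:  [foxtrot, foxtrot, foxtrot]
Final RIGHT: [echo, bravo, charlie]
i=0: L=foxtrot, R=echo=BASE -> take LEFT -> foxtrot
i=1: L=foxtrot, R=bravo=BASE -> take LEFT -> foxtrot
i=2: L=foxtrot=BASE, R=charlie -> take RIGHT -> charlie

Answer: foxtrot
foxtrot
charlie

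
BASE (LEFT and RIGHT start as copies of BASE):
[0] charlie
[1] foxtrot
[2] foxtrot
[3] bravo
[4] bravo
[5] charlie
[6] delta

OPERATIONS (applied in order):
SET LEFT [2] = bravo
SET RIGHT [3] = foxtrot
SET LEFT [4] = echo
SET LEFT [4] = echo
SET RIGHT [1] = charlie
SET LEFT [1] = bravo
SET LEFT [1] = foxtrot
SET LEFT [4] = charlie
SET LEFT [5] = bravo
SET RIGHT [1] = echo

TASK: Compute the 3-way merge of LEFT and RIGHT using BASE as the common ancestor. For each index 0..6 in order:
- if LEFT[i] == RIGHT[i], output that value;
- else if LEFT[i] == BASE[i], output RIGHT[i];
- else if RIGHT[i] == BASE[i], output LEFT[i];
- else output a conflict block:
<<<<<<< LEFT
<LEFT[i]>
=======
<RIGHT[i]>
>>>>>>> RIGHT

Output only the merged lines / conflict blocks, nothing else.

Final LEFT:  [charlie, foxtrot, bravo, bravo, charlie, bravo, delta]
Final RIGHT: [charlie, echo, foxtrot, foxtrot, bravo, charlie, delta]
i=0: L=charlie R=charlie -> agree -> charlie
i=1: L=foxtrot=BASE, R=echo -> take RIGHT -> echo
i=2: L=bravo, R=foxtrot=BASE -> take LEFT -> bravo
i=3: L=bravo=BASE, R=foxtrot -> take RIGHT -> foxtrot
i=4: L=charlie, R=bravo=BASE -> take LEFT -> charlie
i=5: L=bravo, R=charlie=BASE -> take LEFT -> bravo
i=6: L=delta R=delta -> agree -> delta

Answer: charlie
echo
bravo
foxtrot
charlie
bravo
delta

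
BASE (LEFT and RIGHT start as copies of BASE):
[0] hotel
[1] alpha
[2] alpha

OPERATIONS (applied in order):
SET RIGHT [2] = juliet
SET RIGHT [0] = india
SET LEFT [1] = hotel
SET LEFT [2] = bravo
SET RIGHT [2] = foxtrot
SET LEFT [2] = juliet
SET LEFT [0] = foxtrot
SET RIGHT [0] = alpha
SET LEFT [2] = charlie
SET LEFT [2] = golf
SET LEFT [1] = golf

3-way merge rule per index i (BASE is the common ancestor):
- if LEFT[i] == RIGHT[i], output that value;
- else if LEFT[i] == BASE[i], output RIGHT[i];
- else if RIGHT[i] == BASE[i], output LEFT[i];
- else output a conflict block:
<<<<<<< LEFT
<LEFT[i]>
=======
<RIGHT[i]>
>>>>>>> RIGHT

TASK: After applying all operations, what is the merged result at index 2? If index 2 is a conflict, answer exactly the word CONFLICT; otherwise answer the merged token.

Answer: CONFLICT

Derivation:
Final LEFT:  [foxtrot, golf, golf]
Final RIGHT: [alpha, alpha, foxtrot]
i=0: BASE=hotel L=foxtrot R=alpha all differ -> CONFLICT
i=1: L=golf, R=alpha=BASE -> take LEFT -> golf
i=2: BASE=alpha L=golf R=foxtrot all differ -> CONFLICT
Index 2 -> CONFLICT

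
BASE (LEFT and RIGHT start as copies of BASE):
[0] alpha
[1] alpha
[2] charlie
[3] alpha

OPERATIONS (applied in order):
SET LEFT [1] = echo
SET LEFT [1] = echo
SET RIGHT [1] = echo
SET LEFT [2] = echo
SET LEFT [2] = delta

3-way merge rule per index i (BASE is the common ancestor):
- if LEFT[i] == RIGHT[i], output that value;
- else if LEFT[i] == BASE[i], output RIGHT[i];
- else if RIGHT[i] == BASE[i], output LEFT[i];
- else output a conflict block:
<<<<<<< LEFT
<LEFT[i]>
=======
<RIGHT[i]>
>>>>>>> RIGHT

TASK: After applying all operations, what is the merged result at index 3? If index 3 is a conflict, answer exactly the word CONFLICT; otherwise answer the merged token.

Final LEFT:  [alpha, echo, delta, alpha]
Final RIGHT: [alpha, echo, charlie, alpha]
i=0: L=alpha R=alpha -> agree -> alpha
i=1: L=echo R=echo -> agree -> echo
i=2: L=delta, R=charlie=BASE -> take LEFT -> delta
i=3: L=alpha R=alpha -> agree -> alpha
Index 3 -> alpha

Answer: alpha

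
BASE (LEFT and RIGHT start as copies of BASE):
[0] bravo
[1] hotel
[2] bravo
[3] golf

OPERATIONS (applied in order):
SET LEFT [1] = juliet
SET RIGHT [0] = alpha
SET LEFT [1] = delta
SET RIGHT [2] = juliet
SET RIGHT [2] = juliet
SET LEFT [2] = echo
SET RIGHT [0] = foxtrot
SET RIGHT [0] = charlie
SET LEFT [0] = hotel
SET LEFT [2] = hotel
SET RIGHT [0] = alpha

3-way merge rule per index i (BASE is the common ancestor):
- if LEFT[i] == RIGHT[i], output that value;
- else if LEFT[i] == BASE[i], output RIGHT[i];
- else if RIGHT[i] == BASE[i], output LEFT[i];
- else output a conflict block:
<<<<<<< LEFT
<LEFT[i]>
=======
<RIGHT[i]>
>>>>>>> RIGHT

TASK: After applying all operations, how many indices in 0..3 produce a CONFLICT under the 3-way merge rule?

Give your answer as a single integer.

Answer: 2

Derivation:
Final LEFT:  [hotel, delta, hotel, golf]
Final RIGHT: [alpha, hotel, juliet, golf]
i=0: BASE=bravo L=hotel R=alpha all differ -> CONFLICT
i=1: L=delta, R=hotel=BASE -> take LEFT -> delta
i=2: BASE=bravo L=hotel R=juliet all differ -> CONFLICT
i=3: L=golf R=golf -> agree -> golf
Conflict count: 2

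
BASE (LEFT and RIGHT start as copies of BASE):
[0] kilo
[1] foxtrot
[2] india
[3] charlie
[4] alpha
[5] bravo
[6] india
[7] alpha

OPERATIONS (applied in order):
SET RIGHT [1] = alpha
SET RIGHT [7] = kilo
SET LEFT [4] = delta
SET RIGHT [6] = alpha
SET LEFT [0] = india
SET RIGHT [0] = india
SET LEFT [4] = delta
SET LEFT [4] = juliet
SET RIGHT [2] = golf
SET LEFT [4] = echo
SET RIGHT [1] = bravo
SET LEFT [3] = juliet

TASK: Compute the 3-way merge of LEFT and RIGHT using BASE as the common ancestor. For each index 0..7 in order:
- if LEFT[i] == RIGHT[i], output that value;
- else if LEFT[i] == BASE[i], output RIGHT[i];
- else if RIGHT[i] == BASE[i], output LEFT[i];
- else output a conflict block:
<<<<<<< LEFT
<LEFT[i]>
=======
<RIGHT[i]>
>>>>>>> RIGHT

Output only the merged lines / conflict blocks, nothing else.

Final LEFT:  [india, foxtrot, india, juliet, echo, bravo, india, alpha]
Final RIGHT: [india, bravo, golf, charlie, alpha, bravo, alpha, kilo]
i=0: L=india R=india -> agree -> india
i=1: L=foxtrot=BASE, R=bravo -> take RIGHT -> bravo
i=2: L=india=BASE, R=golf -> take RIGHT -> golf
i=3: L=juliet, R=charlie=BASE -> take LEFT -> juliet
i=4: L=echo, R=alpha=BASE -> take LEFT -> echo
i=5: L=bravo R=bravo -> agree -> bravo
i=6: L=india=BASE, R=alpha -> take RIGHT -> alpha
i=7: L=alpha=BASE, R=kilo -> take RIGHT -> kilo

Answer: india
bravo
golf
juliet
echo
bravo
alpha
kilo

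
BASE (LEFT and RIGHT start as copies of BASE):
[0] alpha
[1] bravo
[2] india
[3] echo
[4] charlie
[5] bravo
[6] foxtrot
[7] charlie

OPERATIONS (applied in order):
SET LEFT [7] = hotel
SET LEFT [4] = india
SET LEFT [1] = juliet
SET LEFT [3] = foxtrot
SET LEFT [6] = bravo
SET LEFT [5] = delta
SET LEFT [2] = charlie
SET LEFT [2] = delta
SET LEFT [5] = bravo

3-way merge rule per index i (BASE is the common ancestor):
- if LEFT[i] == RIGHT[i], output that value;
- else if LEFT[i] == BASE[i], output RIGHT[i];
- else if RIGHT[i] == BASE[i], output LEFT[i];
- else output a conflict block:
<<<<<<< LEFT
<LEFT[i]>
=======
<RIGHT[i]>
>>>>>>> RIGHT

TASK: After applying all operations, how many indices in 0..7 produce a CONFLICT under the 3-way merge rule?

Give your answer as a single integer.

Final LEFT:  [alpha, juliet, delta, foxtrot, india, bravo, bravo, hotel]
Final RIGHT: [alpha, bravo, india, echo, charlie, bravo, foxtrot, charlie]
i=0: L=alpha R=alpha -> agree -> alpha
i=1: L=juliet, R=bravo=BASE -> take LEFT -> juliet
i=2: L=delta, R=india=BASE -> take LEFT -> delta
i=3: L=foxtrot, R=echo=BASE -> take LEFT -> foxtrot
i=4: L=india, R=charlie=BASE -> take LEFT -> india
i=5: L=bravo R=bravo -> agree -> bravo
i=6: L=bravo, R=foxtrot=BASE -> take LEFT -> bravo
i=7: L=hotel, R=charlie=BASE -> take LEFT -> hotel
Conflict count: 0

Answer: 0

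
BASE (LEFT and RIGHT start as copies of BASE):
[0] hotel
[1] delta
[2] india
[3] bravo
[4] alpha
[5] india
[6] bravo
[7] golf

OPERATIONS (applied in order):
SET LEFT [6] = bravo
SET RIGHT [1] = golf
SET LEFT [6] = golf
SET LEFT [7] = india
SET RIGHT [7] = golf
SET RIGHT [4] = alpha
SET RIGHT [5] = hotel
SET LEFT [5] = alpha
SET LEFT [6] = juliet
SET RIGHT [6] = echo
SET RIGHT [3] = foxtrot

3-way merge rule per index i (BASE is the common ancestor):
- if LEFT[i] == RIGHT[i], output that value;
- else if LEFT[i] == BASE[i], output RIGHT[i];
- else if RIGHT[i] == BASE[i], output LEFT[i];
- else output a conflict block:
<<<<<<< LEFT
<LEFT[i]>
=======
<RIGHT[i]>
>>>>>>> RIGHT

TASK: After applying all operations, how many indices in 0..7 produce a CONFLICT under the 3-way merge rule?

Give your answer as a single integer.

Final LEFT:  [hotel, delta, india, bravo, alpha, alpha, juliet, india]
Final RIGHT: [hotel, golf, india, foxtrot, alpha, hotel, echo, golf]
i=0: L=hotel R=hotel -> agree -> hotel
i=1: L=delta=BASE, R=golf -> take RIGHT -> golf
i=2: L=india R=india -> agree -> india
i=3: L=bravo=BASE, R=foxtrot -> take RIGHT -> foxtrot
i=4: L=alpha R=alpha -> agree -> alpha
i=5: BASE=india L=alpha R=hotel all differ -> CONFLICT
i=6: BASE=bravo L=juliet R=echo all differ -> CONFLICT
i=7: L=india, R=golf=BASE -> take LEFT -> india
Conflict count: 2

Answer: 2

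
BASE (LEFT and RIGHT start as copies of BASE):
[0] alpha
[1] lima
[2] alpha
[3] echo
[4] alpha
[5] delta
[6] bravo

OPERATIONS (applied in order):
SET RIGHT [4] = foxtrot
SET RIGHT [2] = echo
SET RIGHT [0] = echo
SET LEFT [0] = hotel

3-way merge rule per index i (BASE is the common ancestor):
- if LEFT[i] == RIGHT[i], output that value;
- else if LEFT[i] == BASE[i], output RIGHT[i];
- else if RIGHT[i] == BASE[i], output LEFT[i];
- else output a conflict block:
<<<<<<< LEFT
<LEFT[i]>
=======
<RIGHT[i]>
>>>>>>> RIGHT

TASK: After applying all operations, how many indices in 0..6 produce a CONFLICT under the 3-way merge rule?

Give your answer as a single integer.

Final LEFT:  [hotel, lima, alpha, echo, alpha, delta, bravo]
Final RIGHT: [echo, lima, echo, echo, foxtrot, delta, bravo]
i=0: BASE=alpha L=hotel R=echo all differ -> CONFLICT
i=1: L=lima R=lima -> agree -> lima
i=2: L=alpha=BASE, R=echo -> take RIGHT -> echo
i=3: L=echo R=echo -> agree -> echo
i=4: L=alpha=BASE, R=foxtrot -> take RIGHT -> foxtrot
i=5: L=delta R=delta -> agree -> delta
i=6: L=bravo R=bravo -> agree -> bravo
Conflict count: 1

Answer: 1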